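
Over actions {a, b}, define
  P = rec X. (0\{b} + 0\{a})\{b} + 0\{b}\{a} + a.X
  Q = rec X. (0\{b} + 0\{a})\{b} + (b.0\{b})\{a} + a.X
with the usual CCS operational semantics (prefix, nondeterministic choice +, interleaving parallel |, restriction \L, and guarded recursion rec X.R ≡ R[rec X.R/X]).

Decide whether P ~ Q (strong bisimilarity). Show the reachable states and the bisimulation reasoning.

P's transition system — 1 states:
  m0 = rec X. (0\{b} + 0\{a})\{b} + 0\{b}\{a} + a.X ⊢ -a-> m0
Q's transition system — 2 states:
  n0 = rec X. (0\{b} + 0\{a})\{b} + (b.0\{b})\{a} + a.X ⊢ -a-> n0, -b-> n1
  n1 = 0\{b}\{a} ⊢ (no moves)
Bisimilarity quotient blocks:
  B0 = {m0}
  B1 = {n0}
  B2 = {n1}
m0 ∈ B0, n0 ∈ B1 → different blocks

NO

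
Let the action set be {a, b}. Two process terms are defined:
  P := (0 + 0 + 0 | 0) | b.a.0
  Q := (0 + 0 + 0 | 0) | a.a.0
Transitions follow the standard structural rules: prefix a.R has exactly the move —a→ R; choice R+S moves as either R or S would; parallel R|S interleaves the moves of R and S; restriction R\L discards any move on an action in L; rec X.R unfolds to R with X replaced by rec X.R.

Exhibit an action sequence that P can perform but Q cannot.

P's transition system — 3 states:
  s0 = (0 + 0 + 0 | 0) | b.a.0 → —b→ s1
  s1 = (0 + 0 + 0 | 0) | a.0 → —a→ s2
  s2 = (0 + 0 + 0 | 0) | 0 → ·
Q's transition system — 3 states:
  t0 = (0 + 0 + 0 | 0) | a.a.0 → —a→ t1
  t1 = (0 + 0 + 0 | 0) | a.0 → —a→ t2
  t2 = (0 + 0 + 0 | 0) | 0 → ·
Trace ⟨b⟩ through P, begin at {s0}:
  after b @ step 1: {s1}
  — P admits the full trace.
Trace ⟨b⟩ through Q, begin at {t0}:
  after b @ step 1: ∅ (Q stuck)

b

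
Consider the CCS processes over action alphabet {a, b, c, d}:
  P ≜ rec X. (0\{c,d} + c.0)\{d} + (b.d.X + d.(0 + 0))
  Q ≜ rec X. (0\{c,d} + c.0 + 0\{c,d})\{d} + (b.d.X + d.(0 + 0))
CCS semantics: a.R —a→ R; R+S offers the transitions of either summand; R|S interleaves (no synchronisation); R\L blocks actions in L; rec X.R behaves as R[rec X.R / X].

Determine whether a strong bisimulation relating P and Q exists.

bisimilar

LTS(P): 4 reachable states
  u0 = rec X. (0\{c,d} + c.0)\{d} + (b.d.X + d.(0 + 0)) → -b-> u1, -c-> u2, -d-> u3
  u1 = d.(rec X. (0\{c,d} + c.0)\{d} + (b.d.X + d.(0 + 0))) → -d-> u0
  u2 = 0\{d} → ·
  u3 = 0 + 0 → ·
LTS(Q): 4 reachable states
  v0 = rec X. (0\{c,d} + c.0 + 0\{c,d})\{d} + (b.d.X + d.(0 + 0)) → -b-> v1, -c-> v2, -d-> v3
  v1 = d.(rec X. (0\{c,d} + c.0 + 0\{c,d})\{d} + (b.d.X + d.(0 + 0))) → -d-> v0
  v2 = 0\{d} → ·
  v3 = 0 + 0 → ·
Bisimilarity quotient blocks:
  B0 = {u0, v0}
  B1 = {u2, u3, v2, v3}
  B2 = {u1, v1}
u0 ∈ B0, v0 ∈ B0 → same block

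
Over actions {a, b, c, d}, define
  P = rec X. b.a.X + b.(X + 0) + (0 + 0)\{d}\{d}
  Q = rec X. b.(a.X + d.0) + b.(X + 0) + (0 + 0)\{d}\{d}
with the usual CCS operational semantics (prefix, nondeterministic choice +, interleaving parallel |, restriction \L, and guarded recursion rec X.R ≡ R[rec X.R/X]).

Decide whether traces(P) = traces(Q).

Reachable graph of P (3 states):
  u0 = rec X. b.a.X + b.(X + 0) + (0 + 0)\{d}\{d} ⊢ --b--▸ u1, --b--▸ u2
  u1 = (rec X. b.a.X + b.(X + 0) + (0 + 0)\{d}\{d}) + 0 ⊢ --b--▸ u1, --b--▸ u2
  u2 = a.(rec X. b.a.X + b.(X + 0) + (0 + 0)\{d}\{d}) ⊢ --a--▸ u0
Reachable graph of Q (4 states):
  v0 = rec X. b.(a.X + d.0) + b.(X + 0) + (0 + 0)\{d}\{d} ⊢ --b--▸ v1, --b--▸ v2
  v1 = (rec X. b.(a.X + d.0) + b.(X + 0) + (0 + 0)\{d}\{d}) + 0 ⊢ --b--▸ v1, --b--▸ v2
  v2 = a.(rec X. b.(a.X + d.0) + b.(X + 0) + (0 + 0)\{d}\{d}) + d.0 ⊢ --a--▸ v0, --d--▸ v3
  v3 = 0 ⊢ ·
Executing bd from Q (initial set {v0}):
  [1] b ⇒ {v1, v2}
  [2] d ⇒ {v3}
  — Q admits the full trace.
Executing bd from P (initial set {u0}):
  [1] b ⇒ {u1, u2}
  [2] d ⇒ no successor for P

NO — witness ⟨bd⟩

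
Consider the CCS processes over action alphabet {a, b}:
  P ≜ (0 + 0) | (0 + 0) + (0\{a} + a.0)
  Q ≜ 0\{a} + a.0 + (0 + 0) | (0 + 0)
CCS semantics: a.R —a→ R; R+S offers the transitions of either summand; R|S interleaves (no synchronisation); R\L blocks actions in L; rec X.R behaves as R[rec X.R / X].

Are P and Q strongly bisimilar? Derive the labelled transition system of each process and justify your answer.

YES

P's transition system — 2 states:
  m0 = (0 + 0) | (0 + 0) + (0\{a} + a.0) ⊢ =a=> m1
  m1 = 0 ⊢ ·
Q's transition system — 2 states:
  n0 = 0\{a} + a.0 + (0 + 0) | (0 + 0) ⊢ =a=> n1
  n1 = 0 ⊢ ·
Partition-refinement fixed point:
  B0 = {m0, n0}
  B1 = {m1, n1}
m0 ∈ B0, n0 ∈ B0 → same block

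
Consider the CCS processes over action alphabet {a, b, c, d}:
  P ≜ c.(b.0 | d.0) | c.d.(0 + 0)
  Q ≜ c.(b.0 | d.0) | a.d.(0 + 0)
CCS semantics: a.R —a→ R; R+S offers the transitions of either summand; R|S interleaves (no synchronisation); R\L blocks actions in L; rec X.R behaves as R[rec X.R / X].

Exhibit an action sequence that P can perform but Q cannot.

cc

P's transition system — 15 states:
  p0 = c.(b.0 | d.0) | c.d.(0 + 0) → -c-> p1, -c-> p2
  p1 = b.0 | d.0 | c.d.(0 + 0) → -b-> p3, -c-> p4, -d-> p5
  p2 = c.(b.0 | d.0) | d.(0 + 0) → -c-> p4, -d-> p6
  p3 = 0 | d.0 | c.d.(0 + 0) → -c-> p7, -d-> p8
  p4 = b.0 | d.0 | d.(0 + 0) → -b-> p7, -d-> p10, -d-> p9
  p5 = b.0 | 0 | c.d.(0 + 0) → -b-> p8, -c-> p9
  p6 = c.(b.0 | d.0) | (0 + 0) → -c-> p10
  p7 = 0 | d.0 | d.(0 + 0) → -d-> p11, -d-> p12
  p8 = 0 | 0 | c.d.(0 + 0) → -c-> p11
  p9 = b.0 | 0 | d.(0 + 0) → -b-> p11, -d-> p13
  p10 = b.0 | d.0 | (0 + 0) → -b-> p12, -d-> p13
  p11 = 0 | 0 | d.(0 + 0) → -d-> p14
  p12 = 0 | d.0 | (0 + 0) → -d-> p14
  p13 = b.0 | 0 | (0 + 0) → -b-> p14
  p14 = 0 | 0 | (0 + 0) → stopped
Q's transition system — 15 states:
  q0 = c.(b.0 | d.0) | a.d.(0 + 0) → -a-> q1, -c-> q2
  q1 = c.(b.0 | d.0) | d.(0 + 0) → -c-> q3, -d-> q4
  q2 = b.0 | d.0 | a.d.(0 + 0) → -a-> q3, -b-> q5, -d-> q6
  q3 = b.0 | d.0 | d.(0 + 0) → -b-> q7, -d-> q8, -d-> q9
  q4 = c.(b.0 | d.0) | (0 + 0) → -c-> q9
  q5 = 0 | d.0 | a.d.(0 + 0) → -a-> q7, -d-> q10
  q6 = b.0 | 0 | a.d.(0 + 0) → -a-> q8, -b-> q10
  q7 = 0 | d.0 | d.(0 + 0) → -d-> q11, -d-> q12
  q8 = b.0 | 0 | d.(0 + 0) → -b-> q11, -d-> q13
  q9 = b.0 | d.0 | (0 + 0) → -b-> q12, -d-> q13
  q10 = 0 | 0 | a.d.(0 + 0) → -a-> q11
  q11 = 0 | 0 | d.(0 + 0) → -d-> q14
  q12 = 0 | d.0 | (0 + 0) → -d-> q14
  q13 = b.0 | 0 | (0 + 0) → -b-> q14
  q14 = 0 | 0 | (0 + 0) → stopped
Trace ⟨cc⟩ through P, begin at {p0}:
  after c @ step 1: {p1, p2}
  after c @ step 2: {p4}
  — P admits the full trace.
Trace ⟨cc⟩ through Q, begin at {q0}:
  after c @ step 1: {q2}
  after c @ step 2: ∅  — Q cannot continue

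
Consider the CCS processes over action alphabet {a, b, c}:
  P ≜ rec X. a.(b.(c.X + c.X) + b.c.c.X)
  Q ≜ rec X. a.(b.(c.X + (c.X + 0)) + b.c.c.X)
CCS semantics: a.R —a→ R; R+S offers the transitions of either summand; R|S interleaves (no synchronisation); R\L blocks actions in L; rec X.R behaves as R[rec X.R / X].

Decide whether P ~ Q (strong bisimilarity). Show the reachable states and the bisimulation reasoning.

P ~ Q

LTS(P): 5 reachable states
  m0 = rec X. a.(b.(c.X + c.X) + b.c.c.X) → --a--▸ m1
  m1 = b.(c.(rec X. a.(b.(c.X + c.X) + b.c.c.X)) + c.(rec X. a.(b.(c.X + c.X) + b.c.c.X))) + b.c.c.(rec X. a.(b.(c.X + c.X) + b.c.c.X)) → --b--▸ m2, --b--▸ m3
  m2 = c.(rec X. a.(b.(c.X + c.X) + b.c.c.X)) + c.(rec X. a.(b.(c.X + c.X) + b.c.c.X)) → --c--▸ m0
  m3 = c.c.(rec X. a.(b.(c.X + c.X) + b.c.c.X)) → --c--▸ m4
  m4 = c.(rec X. a.(b.(c.X + c.X) + b.c.c.X)) → --c--▸ m0
LTS(Q): 5 reachable states
  n0 = rec X. a.(b.(c.X + (c.X + 0)) + b.c.c.X) → --a--▸ n1
  n1 = b.(c.(rec X. a.(b.(c.X + (c.X + 0)) + b.c.c.X)) + (c.(rec X. a.(b.(c.X + (c.X + 0)) + b.c.c.X)) + 0)) + b.c.c.(rec X. a.(b.(c.X + (c.X + 0)) + b.c.c.X)) → --b--▸ n2, --b--▸ n3
  n2 = c.(rec X. a.(b.(c.X + (c.X + 0)) + b.c.c.X)) + (c.(rec X. a.(b.(c.X + (c.X + 0)) + b.c.c.X)) + 0) → --c--▸ n0
  n3 = c.c.(rec X. a.(b.(c.X + (c.X + 0)) + b.c.c.X)) → --c--▸ n4
  n4 = c.(rec X. a.(b.(c.X + (c.X + 0)) + b.c.c.X)) → --c--▸ n0
Bisimilarity quotient blocks:
  B0 = {m0, n0}
  B1 = {m1, n1}
  B2 = {m3, n3}
  B3 = {m2, m4, n2, n4}
m0 ∈ B0, n0 ∈ B0 → same block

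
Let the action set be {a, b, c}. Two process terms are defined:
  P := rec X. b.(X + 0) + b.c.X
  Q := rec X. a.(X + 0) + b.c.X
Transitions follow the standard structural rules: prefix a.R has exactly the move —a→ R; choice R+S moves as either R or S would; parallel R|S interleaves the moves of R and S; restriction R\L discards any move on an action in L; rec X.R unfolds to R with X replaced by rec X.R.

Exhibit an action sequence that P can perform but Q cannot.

bb

P's transition system — 3 states:
  p0 = rec X. b.(X + 0) + b.c.X :: —b→ p1, —b→ p2
  p1 = (rec X. b.(X + 0) + b.c.X) + 0 :: —b→ p1, —b→ p2
  p2 = c.(rec X. b.(X + 0) + b.c.X) :: —c→ p0
Q's transition system — 3 states:
  q0 = rec X. a.(X + 0) + b.c.X :: —a→ q1, —b→ q2
  q1 = (rec X. a.(X + 0) + b.c.X) + 0 :: —a→ q1, —b→ q2
  q2 = c.(rec X. a.(X + 0) + b.c.X) :: —c→ q0
Executing bb from P (initial set {p0}):
  after b @ step 1: {p1, p2}
  after b @ step 2: {p1, p2}
  ✓ P
Executing bb from Q (initial set {q0}):
  after b @ step 1: {q2}
  after b @ step 2: no successor for Q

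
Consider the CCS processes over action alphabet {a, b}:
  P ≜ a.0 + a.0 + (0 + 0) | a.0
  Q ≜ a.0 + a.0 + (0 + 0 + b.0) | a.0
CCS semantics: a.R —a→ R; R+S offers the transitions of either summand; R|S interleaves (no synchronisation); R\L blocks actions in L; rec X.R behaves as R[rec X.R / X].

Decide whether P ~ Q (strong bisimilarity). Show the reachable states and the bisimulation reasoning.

P ≁ Q

P's transition system — 3 states:
  s0 = a.0 + a.0 + (0 + 0) | a.0 | --a--▸ s1, --a--▸ s2
  s1 = (0 + 0) | 0 | deadlocked
  s2 = 0 | deadlocked
Q's transition system — 5 states:
  t0 = a.0 + a.0 + (0 + 0 + b.0) | a.0 | --a--▸ t1, --a--▸ t2, --b--▸ t3
  t1 = (0 + 0 + b.0) | 0 | --b--▸ t4
  t2 = 0 | deadlocked
  t3 = 0 | a.0 | --a--▸ t4
  t4 = 0 | 0 | deadlocked
Bisimilarity quotient blocks:
  B0 = {s0, t3}
  B1 = {s1, s2, t2, t4}
  B2 = {t0}
  B3 = {t1}
s0 ∈ B0, t0 ∈ B2 → different blocks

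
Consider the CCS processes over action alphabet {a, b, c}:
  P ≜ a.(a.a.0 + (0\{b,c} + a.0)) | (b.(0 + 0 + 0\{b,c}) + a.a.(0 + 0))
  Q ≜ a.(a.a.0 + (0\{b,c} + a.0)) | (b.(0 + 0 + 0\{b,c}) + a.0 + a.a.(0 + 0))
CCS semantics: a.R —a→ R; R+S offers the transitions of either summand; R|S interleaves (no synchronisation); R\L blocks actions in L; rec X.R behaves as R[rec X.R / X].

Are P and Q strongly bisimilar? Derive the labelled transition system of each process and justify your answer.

P ≁ Q

Reachable graph of P (16 states):
  m0 = a.(a.a.0 + (0\{b,c} + a.0)) | (b.(0 + 0 + 0\{b,c}) + a.a.(0 + 0)) :: -a-> m1, -a-> m2, -b-> m3
  m1 = (a.a.0 + (0\{b,c} + a.0)) | (b.(0 + 0 + 0\{b,c}) + a.a.(0 + 0)) :: -a-> m4, -a-> m5, -a-> m6, -b-> m7
  m2 = a.(a.a.0 + (0\{b,c} + a.0)) | a.(0 + 0) :: -a-> m4, -a-> m8
  m3 = a.(a.a.0 + (0\{b,c} + a.0)) | (0 + 0 + 0\{b,c}) :: -a-> m7
  m4 = (a.a.0 + (0\{b,c} + a.0)) | a.(0 + 0) :: -a-> m10, -a-> m11, -a-> m9
  m5 = 0 | (b.(0 + 0 + 0\{b,c}) + a.a.(0 + 0)) :: -a-> m10, -b-> m12
  m6 = a.0 | (b.(0 + 0 + 0\{b,c}) + a.a.(0 + 0)) :: -a-> m11, -a-> m5, -b-> m13
  m7 = (a.a.0 + (0\{b,c} + a.0)) | (0 + 0 + 0\{b,c}) :: -a-> m12, -a-> m13
  m8 = a.(a.a.0 + (0\{b,c} + a.0)) | (0 + 0) :: -a-> m9
  m9 = (a.a.0 + (0\{b,c} + a.0)) | (0 + 0) :: -a-> m14, -a-> m15
  m10 = 0 | a.(0 + 0) :: -a-> m14
  m11 = a.0 | a.(0 + 0) :: -a-> m10, -a-> m15
  m12 = 0 | (0 + 0 + 0\{b,c}) :: (no moves)
  m13 = a.0 | (0 + 0 + 0\{b,c}) :: -a-> m12
  m14 = 0 | (0 + 0) :: (no moves)
  m15 = a.0 | (0 + 0) :: -a-> m14
Reachable graph of Q (20 states):
  n0 = a.(a.a.0 + (0\{b,c} + a.0)) | (b.(0 + 0 + 0\{b,c}) + a.0 + a.a.(0 + 0)) :: -a-> n1, -a-> n2, -a-> n3, -b-> n4
  n1 = (a.a.0 + (0\{b,c} + a.0)) | (b.(0 + 0 + 0\{b,c}) + a.0 + a.a.(0 + 0)) :: -a-> n5, -a-> n6, -a-> n7, -a-> n8, -b-> n9
  n2 = a.(a.a.0 + (0\{b,c} + a.0)) | 0 :: -a-> n5
  n3 = a.(a.a.0 + (0\{b,c} + a.0)) | a.(0 + 0) :: -a-> n10, -a-> n6
  n4 = a.(a.a.0 + (0\{b,c} + a.0)) | (0 + 0 + 0\{b,c}) :: -a-> n9
  n5 = (a.a.0 + (0\{b,c} + a.0)) | 0 :: -a-> n11, -a-> n12
  n6 = (a.a.0 + (0\{b,c} + a.0)) | a.(0 + 0) :: -a-> n13, -a-> n14, -a-> n15
  n7 = 0 | (b.(0 + 0 + 0\{b,c}) + a.0 + a.a.(0 + 0)) :: -a-> n11, -a-> n14, -b-> n16
  n8 = a.0 | (b.(0 + 0 + 0\{b,c}) + a.0 + a.a.(0 + 0)) :: -a-> n12, -a-> n15, -a-> n7, -b-> n17
  n9 = (a.a.0 + (0\{b,c} + a.0)) | (0 + 0 + 0\{b,c}) :: -a-> n16, -a-> n17
  n10 = a.(a.a.0 + (0\{b,c} + a.0)) | (0 + 0) :: -a-> n13
  n11 = 0 | 0 :: (no moves)
  n12 = a.0 | 0 :: -a-> n11
  n13 = (a.a.0 + (0\{b,c} + a.0)) | (0 + 0) :: -a-> n18, -a-> n19
  n14 = 0 | a.(0 + 0) :: -a-> n18
  n15 = a.0 | a.(0 + 0) :: -a-> n14, -a-> n19
  n16 = 0 | (0 + 0 + 0\{b,c}) :: (no moves)
  n17 = a.0 | (0 + 0 + 0\{b,c}) :: -a-> n16
  n18 = 0 | (0 + 0) :: (no moves)
  n19 = a.0 | (0 + 0) :: -a-> n18
Partition-refinement fixed point:
  B0 = {m0}
  B1 = {m2, n3}
  B2 = {m3, m8, n10, n2, n4}
  B3 = {m7, m9, n13, n5, n9}
  B4 = {m10, m13, m15, n12, n14, n17, n19}
  B5 = {m12, m14, n11, n16, n18}
  B6 = {m4, n6}
  B7 = {m11, n15}
  B8 = {m1}
  B9 = {m5}
  B10 = {m6}
  B11 = {n0}
  B12 = {n1}
  B13 = {n8}
  B14 = {n7}
m0 ∈ B0, n0 ∈ B11 → different blocks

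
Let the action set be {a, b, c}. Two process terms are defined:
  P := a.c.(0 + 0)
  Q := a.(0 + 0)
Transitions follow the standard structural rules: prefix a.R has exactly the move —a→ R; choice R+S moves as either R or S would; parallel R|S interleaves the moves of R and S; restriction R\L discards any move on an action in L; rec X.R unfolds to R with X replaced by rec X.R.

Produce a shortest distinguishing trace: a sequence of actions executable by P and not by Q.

ac

Reachable graph of P (3 states):
  p0 = a.c.(0 + 0) | -a-> p1
  p1 = c.(0 + 0) | -c-> p2
  p2 = 0 + 0 | deadlocked
Reachable graph of Q (2 states):
  q0 = a.(0 + 0) | -a-> q1
  q1 = 0 + 0 | deadlocked
Trace ⟨ac⟩ through P, begin at {p0}:
  after a @ step 1: {p1}
  after c @ step 2: {p2}
  ✓ P
Trace ⟨ac⟩ through Q, begin at {q0}:
  after a @ step 1: {q1}
  after c @ step 2: no successor for Q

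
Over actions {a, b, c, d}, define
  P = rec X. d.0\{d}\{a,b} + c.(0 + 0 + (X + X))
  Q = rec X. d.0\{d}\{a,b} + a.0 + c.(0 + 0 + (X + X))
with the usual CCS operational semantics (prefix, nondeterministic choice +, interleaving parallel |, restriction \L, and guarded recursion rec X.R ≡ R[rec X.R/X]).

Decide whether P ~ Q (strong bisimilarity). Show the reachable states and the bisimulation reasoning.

NO

LTS(P): 3 reachable states
  s0 = rec X. d.0\{d}\{a,b} + c.(0 + 0 + (X + X)) | =c=> s1, =d=> s2
  s1 = 0 + 0 + ((rec X. d.0\{d}\{a,b} + c.(0 + 0 + (X + X))) + (rec X. d.0\{d}\{a,b} + c.(0 + 0 + (X + X)))) | =c=> s1, =d=> s2
  s2 = 0\{d}\{a,b} | (no moves)
LTS(Q): 4 reachable states
  t0 = rec X. d.0\{d}\{a,b} + a.0 + c.(0 + 0 + (X + X)) | =a=> t1, =c=> t2, =d=> t3
  t1 = 0 | (no moves)
  t2 = 0 + 0 + ((rec X. d.0\{d}\{a,b} + a.0 + c.(0 + 0 + (X + X))) + (rec X. d.0\{d}\{a,b} + a.0 + c.(0 + 0 + (X + X)))) | =a=> t1, =c=> t2, =d=> t3
  t3 = 0\{d}\{a,b} | (no moves)
Partition-refinement fixed point:
  B0 = {s0, s1}
  B1 = {s2, t1, t3}
  B2 = {t0, t2}
s0 ∈ B0, t0 ∈ B2 → different blocks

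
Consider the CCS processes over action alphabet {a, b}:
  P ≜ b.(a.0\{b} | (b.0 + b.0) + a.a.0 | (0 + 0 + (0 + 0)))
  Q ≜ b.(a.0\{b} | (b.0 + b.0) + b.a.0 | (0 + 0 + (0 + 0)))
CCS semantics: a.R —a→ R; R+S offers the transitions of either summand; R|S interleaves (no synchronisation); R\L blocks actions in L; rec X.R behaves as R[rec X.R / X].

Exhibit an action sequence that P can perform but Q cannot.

baa

Reachable graph of P (7 states):
  m0 = b.(a.0\{b} | (b.0 + b.0) + a.a.0 | (0 + 0 + (0 + 0))) | ··b··> m1
  m1 = a.0\{b} | (b.0 + b.0) + a.a.0 | (0 + 0 + (0 + 0)) | ··a··> m2, ··a··> m3, ··b··> m4
  m2 = 0\{b} | (b.0 + b.0) | ··b··> m5
  m3 = a.0 | (0 + 0 + (0 + 0)) | ··a··> m6
  m4 = a.0\{b} | 0 | ··a··> m5
  m5 = 0\{b} | 0 | (no moves)
  m6 = 0 | (0 + 0 + (0 + 0)) | (no moves)
Reachable graph of Q (7 states):
  n0 = b.(a.0\{b} | (b.0 + b.0) + b.a.0 | (0 + 0 + (0 + 0))) | ··b··> n1
  n1 = a.0\{b} | (b.0 + b.0) + b.a.0 | (0 + 0 + (0 + 0)) | ··a··> n2, ··b··> n3, ··b··> n4
  n2 = 0\{b} | (b.0 + b.0) | ··b··> n5
  n3 = a.0 | (0 + 0 + (0 + 0)) | ··a··> n6
  n4 = a.0\{b} | 0 | ··a··> n5
  n5 = 0\{b} | 0 | (no moves)
  n6 = 0 | (0 + 0 + (0 + 0)) | (no moves)
Trace ⟨baa⟩ through P, begin at {m0}:
  [1] b ⇒ {m1}
  [2] a ⇒ {m2, m3}
  [3] a ⇒ {m6}
  — P admits the full trace.
Trace ⟨baa⟩ through Q, begin at {n0}:
  [1] b ⇒ {n1}
  [2] a ⇒ {n2}
  [3] a ⇒ no successor for Q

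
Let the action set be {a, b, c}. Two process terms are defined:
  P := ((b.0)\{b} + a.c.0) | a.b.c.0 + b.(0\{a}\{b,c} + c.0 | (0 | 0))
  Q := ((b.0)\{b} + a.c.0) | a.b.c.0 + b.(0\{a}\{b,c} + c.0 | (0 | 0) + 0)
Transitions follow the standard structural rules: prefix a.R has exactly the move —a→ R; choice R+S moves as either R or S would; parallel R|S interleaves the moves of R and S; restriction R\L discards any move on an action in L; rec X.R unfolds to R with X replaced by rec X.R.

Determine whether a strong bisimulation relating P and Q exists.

bisimilar

P's transition system — 14 states:
  m0 = ((b.0)\{b} + a.c.0) | a.b.c.0 + b.(0\{a}\{b,c} + c.0 | (0 | 0)) → --a--▸ m1, --a--▸ m2, --b--▸ m3
  m1 = ((b.0)\{b} + a.c.0) | b.c.0 → --a--▸ m4, --b--▸ m5
  m2 = c.0 | a.b.c.0 → --a--▸ m4, --c--▸ m6
  m3 = 0\{a}\{b,c} + c.0 | (0 | 0) → --c--▸ m7
  m4 = c.0 | b.c.0 → --b--▸ m8, --c--▸ m9
  m5 = ((b.0)\{b} + a.c.0) | c.0 → --a--▸ m8, --c--▸ m10
  m6 = 0 | a.b.c.0 → --a--▸ m9
  m7 = 0 | (0 | 0) → deadlocked
  m8 = c.0 | c.0 → --c--▸ m11, --c--▸ m12
  m9 = 0 | b.c.0 → --b--▸ m11
  m10 = ((b.0)\{b} + a.c.0) | 0 → --a--▸ m12
  m11 = 0 | c.0 → --c--▸ m13
  m12 = c.0 | 0 → --c--▸ m13
  m13 = 0 | 0 → deadlocked
Q's transition system — 14 states:
  n0 = ((b.0)\{b} + a.c.0) | a.b.c.0 + b.(0\{a}\{b,c} + c.0 | (0 | 0) + 0) → --a--▸ n1, --a--▸ n2, --b--▸ n3
  n1 = ((b.0)\{b} + a.c.0) | b.c.0 → --a--▸ n4, --b--▸ n5
  n2 = c.0 | a.b.c.0 → --a--▸ n4, --c--▸ n6
  n3 = 0\{a}\{b,c} + c.0 | (0 | 0) + 0 → --c--▸ n7
  n4 = c.0 | b.c.0 → --b--▸ n8, --c--▸ n9
  n5 = ((b.0)\{b} + a.c.0) | c.0 → --a--▸ n8, --c--▸ n10
  n6 = 0 | a.b.c.0 → --a--▸ n9
  n7 = 0 | (0 | 0) → deadlocked
  n8 = c.0 | c.0 → --c--▸ n11, --c--▸ n12
  n9 = 0 | b.c.0 → --b--▸ n11
  n10 = ((b.0)\{b} + a.c.0) | 0 → --a--▸ n12
  n11 = 0 | c.0 → --c--▸ n13
  n12 = c.0 | 0 → --c--▸ n13
  n13 = 0 | 0 → deadlocked
Coarsest stable partition (strong bisimilarity classes):
  B0 = {m0, n0}
  B1 = {m1, n1}
  B2 = {m5, n5}
  B3 = {m8, n8}
  B4 = {m11, m12, m3, n11, n12, n3}
  B5 = {m13, m7, n13, n7}
  B6 = {m10, n10}
  B7 = {m4, n4}
  B8 = {m9, n9}
  B9 = {m2, n2}
  B10 = {m6, n6}
m0 ∈ B0, n0 ∈ B0 → same block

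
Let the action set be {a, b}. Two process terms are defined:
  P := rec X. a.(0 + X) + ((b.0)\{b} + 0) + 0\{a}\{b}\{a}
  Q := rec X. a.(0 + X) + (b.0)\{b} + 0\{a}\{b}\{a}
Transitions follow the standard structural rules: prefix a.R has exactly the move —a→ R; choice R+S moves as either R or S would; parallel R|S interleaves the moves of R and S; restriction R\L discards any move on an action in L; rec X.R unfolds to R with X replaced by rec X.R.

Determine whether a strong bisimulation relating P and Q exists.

YES

Reachable graph of P (2 states):
  u0 = rec X. a.(0 + X) + ((b.0)\{b} + 0) + 0\{a}\{b}\{a} → —a→ u1
  u1 = 0 + (rec X. a.(0 + X) + ((b.0)\{b} + 0) + 0\{a}\{b}\{a}) → —a→ u1
Reachable graph of Q (2 states):
  v0 = rec X. a.(0 + X) + (b.0)\{b} + 0\{a}\{b}\{a} → —a→ v1
  v1 = 0 + (rec X. a.(0 + X) + (b.0)\{b} + 0\{a}\{b}\{a}) → —a→ v1
Coarsest stable partition (strong bisimilarity classes):
  B0 = {u0, u1, v0, v1}
u0 ∈ B0, v0 ∈ B0 → same block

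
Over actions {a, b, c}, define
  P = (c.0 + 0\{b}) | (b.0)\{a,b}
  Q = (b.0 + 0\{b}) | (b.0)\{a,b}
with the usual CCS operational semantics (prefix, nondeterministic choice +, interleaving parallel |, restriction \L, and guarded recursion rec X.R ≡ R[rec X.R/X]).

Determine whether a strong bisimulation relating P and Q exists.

Reachable graph of P (2 states):
  m0 = (c.0 + 0\{b}) | (b.0)\{a,b} | ··c··> m1
  m1 = 0 | (b.0)\{a,b} | ·
Reachable graph of Q (2 states):
  n0 = (b.0 + 0\{b}) | (b.0)\{a,b} | ··b··> n1
  n1 = 0 | (b.0)\{a,b} | ·
Coarsest stable partition (strong bisimilarity classes):
  B0 = {m0}
  B1 = {m1, n1}
  B2 = {n0}
m0 ∈ B0, n0 ∈ B2 → different blocks

not bisimilar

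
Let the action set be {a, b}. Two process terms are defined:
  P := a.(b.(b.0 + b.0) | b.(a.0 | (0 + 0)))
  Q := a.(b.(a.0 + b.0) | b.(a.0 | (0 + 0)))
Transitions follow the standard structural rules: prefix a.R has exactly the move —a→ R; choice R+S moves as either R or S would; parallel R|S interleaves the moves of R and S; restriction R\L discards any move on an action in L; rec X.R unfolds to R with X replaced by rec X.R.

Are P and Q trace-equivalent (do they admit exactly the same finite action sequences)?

traces(P) ≠ traces(Q) — witness ⟨ababa⟩

Reachable graph of P (10 states):
  m0 = a.(b.(b.0 + b.0) | b.(a.0 | (0 + 0))) → —a→ m1
  m1 = b.(b.0 + b.0) | b.(a.0 | (0 + 0)) → —b→ m2, —b→ m3
  m2 = (b.0 + b.0) | b.(a.0 | (0 + 0)) → —b→ m4, —b→ m5
  m3 = b.(b.0 + b.0) | (a.0 | (0 + 0)) → —a→ m6, —b→ m4
  m4 = (b.0 + b.0) | (a.0 | (0 + 0)) → —a→ m7, —b→ m8
  m5 = 0 | b.(a.0 | (0 + 0)) → —b→ m8
  m6 = b.(b.0 + b.0) | (0 | (0 + 0)) → —b→ m7
  m7 = (b.0 + b.0) | (0 | (0 + 0)) → —b→ m9
  m8 = 0 | (a.0 | (0 + 0)) → —a→ m9
  m9 = 0 | (0 | (0 + 0)) → (no moves)
Reachable graph of Q (10 states):
  n0 = a.(b.(a.0 + b.0) | b.(a.0 | (0 + 0))) → —a→ n1
  n1 = b.(a.0 + b.0) | b.(a.0 | (0 + 0)) → —b→ n2, —b→ n3
  n2 = (a.0 + b.0) | b.(a.0 | (0 + 0)) → —a→ n4, —b→ n4, —b→ n5
  n3 = b.(a.0 + b.0) | (a.0 | (0 + 0)) → —a→ n6, —b→ n5
  n4 = 0 | b.(a.0 | (0 + 0)) → —b→ n7
  n5 = (a.0 + b.0) | (a.0 | (0 + 0)) → —a→ n7, —a→ n8, —b→ n7
  n6 = b.(a.0 + b.0) | (0 | (0 + 0)) → —b→ n8
  n7 = 0 | (a.0 | (0 + 0)) → —a→ n9
  n8 = (a.0 + b.0) | (0 | (0 + 0)) → —a→ n9, —b→ n9
  n9 = 0 | (0 | (0 + 0)) → (no moves)
Run σ = ⟨ababa⟩ on Q: start {n0}
  [1] a ⇒ {n1}
  [2] b ⇒ {n2, n3}
  [3] a ⇒ {n4, n6}
  [4] b ⇒ {n7, n8}
  [5] a ⇒ {n9}
  ✓ Q
Run σ = ⟨ababa⟩ on P: start {m0}
  [1] a ⇒ {m1}
  [2] b ⇒ {m2, m3}
  [3] a ⇒ {m6}
  [4] b ⇒ {m7}
  [5] a ⇒ ∅ (P stuck)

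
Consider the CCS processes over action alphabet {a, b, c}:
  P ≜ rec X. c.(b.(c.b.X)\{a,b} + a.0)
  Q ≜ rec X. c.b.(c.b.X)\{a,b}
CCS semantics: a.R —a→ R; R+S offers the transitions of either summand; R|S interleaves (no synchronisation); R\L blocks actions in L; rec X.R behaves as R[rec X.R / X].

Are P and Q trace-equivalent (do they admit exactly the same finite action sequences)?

LTS(P): 5 reachable states
  u0 = rec X. c.(b.(c.b.X)\{a,b} + a.0) → ··c··> u1
  u1 = b.(c.b.(rec X. c.(b.(c.b.X)\{a,b} + a.0)))\{a,b} + a.0 → ··a··> u2, ··b··> u3
  u2 = 0 → (no moves)
  u3 = (c.b.(rec X. c.(b.(c.b.X)\{a,b} + a.0)))\{a,b} → ··c··> u4
  u4 = (b.(rec X. c.(b.(c.b.X)\{a,b} + a.0)))\{a,b} → (no moves)
LTS(Q): 4 reachable states
  v0 = rec X. c.b.(c.b.X)\{a,b} → ··c··> v1
  v1 = b.(c.b.(rec X. c.b.(c.b.X)\{a,b}))\{a,b} → ··b··> v2
  v2 = (c.b.(rec X. c.b.(c.b.X)\{a,b}))\{a,b} → ··c··> v3
  v3 = (b.(rec X. c.b.(c.b.X)\{a,b}))\{a,b} → (no moves)
Run σ = ⟨ca⟩ on P: start {u0}
  [1] c ⇒ {u1}
  [2] a ⇒ {u2}
  — P admits the full trace.
Run σ = ⟨ca⟩ on Q: start {v0}
  [1] c ⇒ {v1}
  [2] a ⇒ no successor for Q

NO — witness ⟨ca⟩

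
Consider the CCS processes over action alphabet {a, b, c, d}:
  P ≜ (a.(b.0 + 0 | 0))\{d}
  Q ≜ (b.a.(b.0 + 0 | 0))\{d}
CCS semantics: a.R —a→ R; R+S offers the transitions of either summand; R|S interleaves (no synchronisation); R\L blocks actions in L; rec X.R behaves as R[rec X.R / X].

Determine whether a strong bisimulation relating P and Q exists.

Reachable graph of P (3 states):
  m0 = (a.(b.0 + 0 | 0))\{d} ⊢ --a--▸ m1
  m1 = (b.0 + 0 | 0)\{d} ⊢ --b--▸ m2
  m2 = 0\{d} ⊢ deadlocked
Reachable graph of Q (4 states):
  n0 = (b.a.(b.0 + 0 | 0))\{d} ⊢ --b--▸ n1
  n1 = (a.(b.0 + 0 | 0))\{d} ⊢ --a--▸ n2
  n2 = (b.0 + 0 | 0)\{d} ⊢ --b--▸ n3
  n3 = 0\{d} ⊢ deadlocked
Partition-refinement fixed point:
  B0 = {m0, n1}
  B1 = {m1, n2}
  B2 = {m2, n3}
  B3 = {n0}
m0 ∈ B0, n0 ∈ B3 → different blocks

P ≁ Q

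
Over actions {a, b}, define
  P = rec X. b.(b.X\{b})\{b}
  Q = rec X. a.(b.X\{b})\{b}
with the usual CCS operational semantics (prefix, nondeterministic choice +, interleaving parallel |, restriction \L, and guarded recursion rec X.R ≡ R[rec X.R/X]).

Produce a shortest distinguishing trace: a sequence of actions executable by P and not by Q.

b

Reachable graph of P (2 states):
  m0 = rec X. b.(b.X\{b})\{b} → -b-> m1
  m1 = (b.(rec X. b.(b.X\{b})\{b})\{b})\{b} → (no moves)
Reachable graph of Q (2 states):
  n0 = rec X. a.(b.X\{b})\{b} → -a-> n1
  n1 = (b.(rec X. a.(b.X\{b})\{b})\{b})\{b} → (no moves)
Trace ⟨b⟩ through P, begin at {m0}:
  step 1 (b): {m1}
  P completes σ.
Trace ⟨b⟩ through Q, begin at {n0}:
  step 1 (b): ∅ (Q stuck)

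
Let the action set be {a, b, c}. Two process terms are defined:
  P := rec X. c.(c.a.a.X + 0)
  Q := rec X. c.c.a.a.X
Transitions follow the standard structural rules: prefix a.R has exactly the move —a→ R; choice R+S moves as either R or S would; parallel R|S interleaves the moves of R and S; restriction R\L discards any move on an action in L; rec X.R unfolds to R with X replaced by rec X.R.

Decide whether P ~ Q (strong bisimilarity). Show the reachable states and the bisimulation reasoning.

P's transition system — 4 states:
  p0 = rec X. c.(c.a.a.X + 0) | =c=> p1
  p1 = c.a.a.(rec X. c.(c.a.a.X + 0)) + 0 | =c=> p2
  p2 = a.a.(rec X. c.(c.a.a.X + 0)) | =a=> p3
  p3 = a.(rec X. c.(c.a.a.X + 0)) | =a=> p0
Q's transition system — 4 states:
  q0 = rec X. c.c.a.a.X | =c=> q1
  q1 = c.a.a.(rec X. c.c.a.a.X) | =c=> q2
  q2 = a.a.(rec X. c.c.a.a.X) | =a=> q3
  q3 = a.(rec X. c.c.a.a.X) | =a=> q0
Bisimilarity quotient blocks:
  B0 = {p0, q0}
  B1 = {p1, q1}
  B2 = {p2, q2}
  B3 = {p3, q3}
p0 ∈ B0, q0 ∈ B0 → same block

bisimilar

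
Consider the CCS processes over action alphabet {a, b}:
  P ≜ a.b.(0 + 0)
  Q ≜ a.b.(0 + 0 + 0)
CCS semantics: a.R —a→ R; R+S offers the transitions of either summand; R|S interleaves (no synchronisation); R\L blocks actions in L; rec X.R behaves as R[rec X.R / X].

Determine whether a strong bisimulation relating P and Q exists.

bisimilar

Reachable graph of P (3 states):
  p0 = a.b.(0 + 0) | —a→ p1
  p1 = b.(0 + 0) | —b→ p2
  p2 = 0 + 0 | ∅
Reachable graph of Q (3 states):
  q0 = a.b.(0 + 0 + 0) | —a→ q1
  q1 = b.(0 + 0 + 0) | —b→ q2
  q2 = 0 + 0 + 0 | ∅
Coarsest stable partition (strong bisimilarity classes):
  B0 = {p0, q0}
  B1 = {p1, q1}
  B2 = {p2, q2}
p0 ∈ B0, q0 ∈ B0 → same block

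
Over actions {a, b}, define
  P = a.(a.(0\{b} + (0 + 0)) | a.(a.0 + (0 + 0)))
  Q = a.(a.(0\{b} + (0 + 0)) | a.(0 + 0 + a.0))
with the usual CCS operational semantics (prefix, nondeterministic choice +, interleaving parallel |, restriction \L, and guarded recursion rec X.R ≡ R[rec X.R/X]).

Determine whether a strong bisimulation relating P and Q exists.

bisimilar

P's transition system — 7 states:
  p0 = a.(a.(0\{b} + (0 + 0)) | a.(a.0 + (0 + 0))) has moves --a--▸ p1
  p1 = a.(0\{b} + (0 + 0)) | a.(a.0 + (0 + 0)) has moves --a--▸ p2, --a--▸ p3
  p2 = (0\{b} + (0 + 0)) | a.(a.0 + (0 + 0)) has moves --a--▸ p4
  p3 = a.(0\{b} + (0 + 0)) | (a.0 + (0 + 0)) has moves --a--▸ p4, --a--▸ p5
  p4 = (0\{b} + (0 + 0)) | (a.0 + (0 + 0)) has moves --a--▸ p6
  p5 = a.(0\{b} + (0 + 0)) | 0 has moves --a--▸ p6
  p6 = (0\{b} + (0 + 0)) | 0 has moves ∅
Q's transition system — 7 states:
  q0 = a.(a.(0\{b} + (0 + 0)) | a.(0 + 0 + a.0)) has moves --a--▸ q1
  q1 = a.(0\{b} + (0 + 0)) | a.(0 + 0 + a.0) has moves --a--▸ q2, --a--▸ q3
  q2 = (0\{b} + (0 + 0)) | a.(0 + 0 + a.0) has moves --a--▸ q4
  q3 = a.(0\{b} + (0 + 0)) | (0 + 0 + a.0) has moves --a--▸ q4, --a--▸ q5
  q4 = (0\{b} + (0 + 0)) | (0 + 0 + a.0) has moves --a--▸ q6
  q5 = a.(0\{b} + (0 + 0)) | 0 has moves --a--▸ q6
  q6 = (0\{b} + (0 + 0)) | 0 has moves ∅
Partition-refinement fixed point:
  B0 = {p0, q0}
  B1 = {p1, q1}
  B2 = {p2, p3, q2, q3}
  B3 = {p4, p5, q4, q5}
  B4 = {p6, q6}
p0 ∈ B0, q0 ∈ B0 → same block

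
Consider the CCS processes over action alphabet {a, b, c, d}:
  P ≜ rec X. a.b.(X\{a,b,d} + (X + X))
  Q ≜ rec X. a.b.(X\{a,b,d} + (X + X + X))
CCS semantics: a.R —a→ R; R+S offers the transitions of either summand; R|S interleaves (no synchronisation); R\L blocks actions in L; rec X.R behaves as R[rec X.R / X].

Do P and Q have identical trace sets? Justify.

P's transition system — 3 states:
  m0 = rec X. a.b.(X\{a,b,d} + (X + X)) :: —a→ m1
  m1 = b.((rec X. a.b.(X\{a,b,d} + (X + X)))\{a,b,d} + ((rec X. a.b.(X\{a,b,d} + (X + X))) + (rec X. a.b.(X\{a,b,d} + (X + X))))) :: —b→ m2
  m2 = (rec X. a.b.(X\{a,b,d} + (X + X)))\{a,b,d} + ((rec X. a.b.(X\{a,b,d} + (X + X))) + (rec X. a.b.(X\{a,b,d} + (X + X)))) :: —a→ m1
Q's transition system — 3 states:
  n0 = rec X. a.b.(X\{a,b,d} + (X + X + X)) :: —a→ n1
  n1 = b.((rec X. a.b.(X\{a,b,d} + (X + X + X)))\{a,b,d} + ((rec X. a.b.(X\{a,b,d} + (X + X + X))) + (rec X. a.b.(X\{a,b,d} + (X + X + X))) + (rec X. a.b.(X\{a,b,d} + (X + X + X))))) :: —b→ n2
  n2 = (rec X. a.b.(X\{a,b,d} + (X + X + X)))\{a,b,d} + ((rec X. a.b.(X\{a,b,d} + (X + X + X))) + (rec X. a.b.(X\{a,b,d} + (X + X + X))) + (rec X. a.b.(X\{a,b,d} + (X + X + X)))) :: —a→ n1
Coarsest stable partition (strong bisimilarity classes):
  B0 = {m0, m2, n0, n2}
  B1 = {m1, n1}
m0 ∈ B0, n0 ∈ B0 → same block
Bisimilar ⇒ trace-equivalent.

traces(P) = traces(Q)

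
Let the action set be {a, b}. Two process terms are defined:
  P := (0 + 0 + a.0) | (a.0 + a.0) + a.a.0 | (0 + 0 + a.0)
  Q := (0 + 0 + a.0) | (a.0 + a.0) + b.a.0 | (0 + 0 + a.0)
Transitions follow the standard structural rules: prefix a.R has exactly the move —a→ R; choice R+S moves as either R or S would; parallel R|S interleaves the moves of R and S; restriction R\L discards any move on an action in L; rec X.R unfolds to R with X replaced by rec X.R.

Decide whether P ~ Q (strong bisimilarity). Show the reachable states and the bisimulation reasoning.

P ≁ Q

P's transition system — 8 states:
  p0 = (0 + 0 + a.0) | (a.0 + a.0) + a.a.0 | (0 + 0 + a.0) ⊢ ··a··> p1, ··a··> p2, ··a··> p3, ··a··> p4
  p1 = (0 + 0 + a.0) | 0 ⊢ ··a··> p5
  p2 = 0 | (a.0 + a.0) ⊢ ··a··> p5
  p3 = a.0 | (0 + 0 + a.0) ⊢ ··a··> p6, ··a··> p7
  p4 = a.a.0 | 0 ⊢ ··a··> p7
  p5 = 0 | 0 ⊢ ∅
  p6 = 0 | (0 + 0 + a.0) ⊢ ··a··> p5
  p7 = a.0 | 0 ⊢ ··a··> p5
Q's transition system — 8 states:
  q0 = (0 + 0 + a.0) | (a.0 + a.0) + b.a.0 | (0 + 0 + a.0) ⊢ ··a··> q1, ··a··> q2, ··a··> q3, ··b··> q4
  q1 = (0 + 0 + a.0) | 0 ⊢ ··a··> q5
  q2 = 0 | (a.0 + a.0) ⊢ ··a··> q5
  q3 = b.a.0 | 0 ⊢ ··b··> q6
  q4 = a.0 | (0 + 0 + a.0) ⊢ ··a··> q6, ··a··> q7
  q5 = 0 | 0 ⊢ ∅
  q6 = a.0 | 0 ⊢ ··a··> q5
  q7 = 0 | (0 + 0 + a.0) ⊢ ··a··> q5
Partition-refinement fixed point:
  B0 = {p0}
  B1 = {p3, p4, q4}
  B2 = {p1, p2, p6, p7, q1, q2, q6, q7}
  B3 = {p5, q5}
  B4 = {q0}
  B5 = {q3}
p0 ∈ B0, q0 ∈ B4 → different blocks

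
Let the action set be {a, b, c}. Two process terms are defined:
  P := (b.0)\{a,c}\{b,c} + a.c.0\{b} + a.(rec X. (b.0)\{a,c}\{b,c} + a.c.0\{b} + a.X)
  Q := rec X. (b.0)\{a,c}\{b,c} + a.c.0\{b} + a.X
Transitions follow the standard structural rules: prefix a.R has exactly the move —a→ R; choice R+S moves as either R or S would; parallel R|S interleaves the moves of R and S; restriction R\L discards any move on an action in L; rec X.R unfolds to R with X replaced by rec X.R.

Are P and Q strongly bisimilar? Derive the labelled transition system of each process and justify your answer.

YES

LTS(P): 4 reachable states
  p0 = (b.0)\{a,c}\{b,c} + a.c.0\{b} + a.(rec X. (b.0)\{a,c}\{b,c} + a.c.0\{b} + a.X) → ··a··> p1, ··a··> p2
  p1 = c.0\{b} → ··c··> p3
  p2 = rec X. (b.0)\{a,c}\{b,c} + a.c.0\{b} + a.X → ··a··> p1, ··a··> p2
  p3 = 0\{b} → ∅
LTS(Q): 3 reachable states
  q0 = rec X. (b.0)\{a,c}\{b,c} + a.c.0\{b} + a.X → ··a··> q0, ··a··> q1
  q1 = c.0\{b} → ··c··> q2
  q2 = 0\{b} → ∅
Bisimilarity quotient blocks:
  B0 = {p0, p2, q0}
  B1 = {p1, q1}
  B2 = {p3, q2}
p0 ∈ B0, q0 ∈ B0 → same block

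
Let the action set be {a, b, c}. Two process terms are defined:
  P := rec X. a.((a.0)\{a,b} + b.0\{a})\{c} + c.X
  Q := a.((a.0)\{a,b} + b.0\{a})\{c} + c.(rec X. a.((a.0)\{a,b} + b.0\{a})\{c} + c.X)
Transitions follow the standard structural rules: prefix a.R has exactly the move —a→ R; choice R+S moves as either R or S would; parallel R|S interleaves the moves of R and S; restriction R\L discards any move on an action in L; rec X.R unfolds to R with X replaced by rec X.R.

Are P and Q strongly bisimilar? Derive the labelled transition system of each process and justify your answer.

P ~ Q

LTS(P): 3 reachable states
  p0 = rec X. a.((a.0)\{a,b} + b.0\{a})\{c} + c.X → =a=> p1, =c=> p0
  p1 = ((a.0)\{a,b} + b.0\{a})\{c} → =b=> p2
  p2 = 0\{a}\{c} → stopped
LTS(Q): 4 reachable states
  q0 = a.((a.0)\{a,b} + b.0\{a})\{c} + c.(rec X. a.((a.0)\{a,b} + b.0\{a})\{c} + c.X) → =a=> q1, =c=> q2
  q1 = ((a.0)\{a,b} + b.0\{a})\{c} → =b=> q3
  q2 = rec X. a.((a.0)\{a,b} + b.0\{a})\{c} + c.X → =a=> q1, =c=> q2
  q3 = 0\{a}\{c} → stopped
Coarsest stable partition (strong bisimilarity classes):
  B0 = {p0, q0, q2}
  B1 = {p1, q1}
  B2 = {p2, q3}
p0 ∈ B0, q0 ∈ B0 → same block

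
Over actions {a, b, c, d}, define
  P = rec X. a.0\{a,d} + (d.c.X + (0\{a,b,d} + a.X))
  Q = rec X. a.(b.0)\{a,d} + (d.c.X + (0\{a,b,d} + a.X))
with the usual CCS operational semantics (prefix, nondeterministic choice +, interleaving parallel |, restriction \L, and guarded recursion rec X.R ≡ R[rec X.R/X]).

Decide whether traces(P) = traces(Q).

NO — witness ⟨ab⟩

Reachable graph of P (3 states):
  m0 = rec X. a.0\{a,d} + (d.c.X + (0\{a,b,d} + a.X)) ⊢ —a→ m0, —a→ m1, —d→ m2
  m1 = 0\{a,d} ⊢ ∅
  m2 = c.(rec X. a.0\{a,d} + (d.c.X + (0\{a,b,d} + a.X))) ⊢ —c→ m0
Reachable graph of Q (4 states):
  n0 = rec X. a.(b.0)\{a,d} + (d.c.X + (0\{a,b,d} + a.X)) ⊢ —a→ n0, —a→ n1, —d→ n2
  n1 = (b.0)\{a,d} ⊢ —b→ n3
  n2 = c.(rec X. a.(b.0)\{a,d} + (d.c.X + (0\{a,b,d} + a.X))) ⊢ —c→ n0
  n3 = 0\{a,d} ⊢ ∅
Executing ab from Q (initial set {n0}):
  [1] a ⇒ {n0, n1}
  [2] b ⇒ {n3}
  Q completes σ.
Executing ab from P (initial set {m0}):
  [1] a ⇒ {m0, m1}
  [2] b ⇒ ∅  — P cannot continue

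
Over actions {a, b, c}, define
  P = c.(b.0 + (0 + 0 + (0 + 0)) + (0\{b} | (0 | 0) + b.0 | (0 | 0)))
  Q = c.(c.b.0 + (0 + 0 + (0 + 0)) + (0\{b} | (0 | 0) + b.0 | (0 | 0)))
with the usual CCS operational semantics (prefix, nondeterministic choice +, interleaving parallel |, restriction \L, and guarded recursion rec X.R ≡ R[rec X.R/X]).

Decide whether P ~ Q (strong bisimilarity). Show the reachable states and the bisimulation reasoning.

Reachable graph of P (4 states):
  m0 = c.(b.0 + (0 + 0 + (0 + 0)) + (0\{b} | (0 | 0) + b.0 | (0 | 0))) | —c→ m1
  m1 = b.0 + (0 + 0 + (0 + 0)) + (0\{b} | (0 | 0) + b.0 | (0 | 0)) | —b→ m2, —b→ m3
  m2 = 0 | stopped
  m3 = 0 | (0 | 0) | stopped
Reachable graph of Q (5 states):
  n0 = c.(c.b.0 + (0 + 0 + (0 + 0)) + (0\{b} | (0 | 0) + b.0 | (0 | 0))) | —c→ n1
  n1 = c.b.0 + (0 + 0 + (0 + 0)) + (0\{b} | (0 | 0) + b.0 | (0 | 0)) | —b→ n2, —c→ n3
  n2 = 0 | (0 | 0) | stopped
  n3 = b.0 | —b→ n4
  n4 = 0 | stopped
Bisimilarity quotient blocks:
  B0 = {m0}
  B1 = {m1, n3}
  B2 = {m2, m3, n2, n4}
  B3 = {n0}
  B4 = {n1}
m0 ∈ B0, n0 ∈ B3 → different blocks

not bisimilar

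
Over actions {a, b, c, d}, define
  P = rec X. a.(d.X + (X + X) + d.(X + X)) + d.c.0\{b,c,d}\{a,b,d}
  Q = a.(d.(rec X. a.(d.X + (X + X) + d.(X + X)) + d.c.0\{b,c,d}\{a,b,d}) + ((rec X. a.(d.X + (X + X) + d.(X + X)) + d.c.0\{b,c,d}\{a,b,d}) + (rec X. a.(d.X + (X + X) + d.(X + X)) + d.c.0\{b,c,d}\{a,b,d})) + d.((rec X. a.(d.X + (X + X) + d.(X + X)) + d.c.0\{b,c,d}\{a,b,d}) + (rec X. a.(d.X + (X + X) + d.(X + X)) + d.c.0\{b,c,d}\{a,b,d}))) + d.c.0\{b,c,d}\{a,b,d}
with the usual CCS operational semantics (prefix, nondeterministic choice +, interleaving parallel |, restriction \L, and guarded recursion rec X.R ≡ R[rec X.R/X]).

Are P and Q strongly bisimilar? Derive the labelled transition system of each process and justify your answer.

LTS(P): 5 reachable states
  u0 = rec X. a.(d.X + (X + X) + d.(X + X)) + d.c.0\{b,c,d}\{a,b,d} has moves —a→ u1, —d→ u2
  u1 = d.(rec X. a.(d.X + (X + X) + d.(X + X)) + d.c.0\{b,c,d}\{a,b,d}) + ((rec X. a.(d.X + (X + X) + d.(X + X)) + d.c.0\{b,c,d}\{a,b,d}) + (rec X. a.(d.X + (X + X) + d.(X + X)) + d.c.0\{b,c,d}\{a,b,d})) + d.((rec X. a.(d.X + (X + X) + d.(X + X)) + d.c.0\{b,c,d}\{a,b,d}) + (rec X. a.(d.X + (X + X) + d.(X + X)) + d.c.0\{b,c,d}\{a,b,d})) has moves —a→ u1, —d→ u0, —d→ u2, —d→ u3
  u2 = c.0\{b,c,d}\{a,b,d} has moves —c→ u4
  u3 = (rec X. a.(d.X + (X + X) + d.(X + X)) + d.c.0\{b,c,d}\{a,b,d}) + (rec X. a.(d.X + (X + X) + d.(X + X)) + d.c.0\{b,c,d}\{a,b,d}) has moves —a→ u1, —d→ u2
  u4 = 0\{b,c,d}\{a,b,d} has moves ·
LTS(Q): 6 reachable states
  v0 = a.(d.(rec X. a.(d.X + (X + X) + d.(X + X)) + d.c.0\{b,c,d}\{a,b,d}) + ((rec X. a.(d.X + (X + X) + d.(X + X)) + d.c.0\{b,c,d}\{a,b,d}) + (rec X. a.(d.X + (X + X) + d.(X + X)) + d.c.0\{b,c,d}\{a,b,d})) + d.((rec X. a.(d.X + (X + X) + d.(X + X)) + d.c.0\{b,c,d}\{a,b,d}) + (rec X. a.(d.X + (X + X) + d.(X + X)) + d.c.0\{b,c,d}\{a,b,d}))) + d.c.0\{b,c,d}\{a,b,d} has moves —a→ v1, —d→ v2
  v1 = d.(rec X. a.(d.X + (X + X) + d.(X + X)) + d.c.0\{b,c,d}\{a,b,d}) + ((rec X. a.(d.X + (X + X) + d.(X + X)) + d.c.0\{b,c,d}\{a,b,d}) + (rec X. a.(d.X + (X + X) + d.(X + X)) + d.c.0\{b,c,d}\{a,b,d})) + d.((rec X. a.(d.X + (X + X) + d.(X + X)) + d.c.0\{b,c,d}\{a,b,d}) + (rec X. a.(d.X + (X + X) + d.(X + X)) + d.c.0\{b,c,d}\{a,b,d})) has moves —a→ v1, —d→ v2, —d→ v3, —d→ v4
  v2 = c.0\{b,c,d}\{a,b,d} has moves —c→ v5
  v3 = (rec X. a.(d.X + (X + X) + d.(X + X)) + d.c.0\{b,c,d}\{a,b,d}) + (rec X. a.(d.X + (X + X) + d.(X + X)) + d.c.0\{b,c,d}\{a,b,d}) has moves —a→ v1, —d→ v2
  v4 = rec X. a.(d.X + (X + X) + d.(X + X)) + d.c.0\{b,c,d}\{a,b,d} has moves —a→ v1, —d→ v2
  v5 = 0\{b,c,d}\{a,b,d} has moves ·
Coarsest stable partition (strong bisimilarity classes):
  B0 = {u0, u3, v0, v3, v4}
  B1 = {u1, v1}
  B2 = {u2, v2}
  B3 = {u4, v5}
u0 ∈ B0, v0 ∈ B0 → same block

P ~ Q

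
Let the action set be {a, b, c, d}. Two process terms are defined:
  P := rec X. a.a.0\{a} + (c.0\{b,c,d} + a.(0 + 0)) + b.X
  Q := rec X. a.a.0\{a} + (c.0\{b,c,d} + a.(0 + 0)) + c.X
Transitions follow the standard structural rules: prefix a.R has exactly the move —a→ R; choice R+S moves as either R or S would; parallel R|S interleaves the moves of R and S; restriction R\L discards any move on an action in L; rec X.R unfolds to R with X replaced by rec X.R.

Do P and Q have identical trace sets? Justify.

Reachable graph of P (5 states):
  u0 = rec X. a.a.0\{a} + (c.0\{b,c,d} + a.(0 + 0)) + b.X :: --a--▸ u1, --a--▸ u2, --b--▸ u0, --c--▸ u3
  u1 = 0 + 0 :: stopped
  u2 = a.0\{a} :: --a--▸ u4
  u3 = 0\{b,c,d} :: stopped
  u4 = 0\{a} :: stopped
Reachable graph of Q (5 states):
  v0 = rec X. a.a.0\{a} + (c.0\{b,c,d} + a.(0 + 0)) + c.X :: --a--▸ v1, --a--▸ v2, --c--▸ v0, --c--▸ v3
  v1 = 0 + 0 :: stopped
  v2 = a.0\{a} :: --a--▸ v4
  v3 = 0\{b,c,d} :: stopped
  v4 = 0\{a} :: stopped
Executing b from P (initial set {u0}):
  step 1 (b): {u0}
  P completes σ.
Executing b from Q (initial set {v0}):
  step 1 (b): no successor for Q

NO — witness ⟨b⟩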